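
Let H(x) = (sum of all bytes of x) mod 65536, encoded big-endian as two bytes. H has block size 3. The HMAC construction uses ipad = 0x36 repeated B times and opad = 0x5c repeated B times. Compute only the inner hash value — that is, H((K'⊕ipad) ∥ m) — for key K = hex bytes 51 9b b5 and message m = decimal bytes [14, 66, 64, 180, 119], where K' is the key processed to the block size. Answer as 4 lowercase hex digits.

Key hex bytes 51 9b b5 is exactly B = 3 bytes: K' = 51 9b b5.
K' ⊕ ipad = 67 ad 83.
Inner input = 67 ad 83 ∥ 0e 42 40 b4 77.
Inner hash: sum = 103+173+131+14+66+64+180+119 = 850 → 03 52.

0352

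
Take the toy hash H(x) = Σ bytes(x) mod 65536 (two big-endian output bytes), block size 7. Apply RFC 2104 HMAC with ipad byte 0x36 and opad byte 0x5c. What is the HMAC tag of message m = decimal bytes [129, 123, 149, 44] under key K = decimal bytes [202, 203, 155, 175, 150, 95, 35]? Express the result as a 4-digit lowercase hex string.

Key decimal bytes [202, 203, 155, 175, 150, 95, 35] = ca cb 9b af 96 5f 23 is exactly B = 7 bytes: K' = ca cb 9b af 96 5f 23.
K' ⊕ ipad = fc fd ad 99 a0 69 15.  K' ⊕ opad = 96 97 c7 f3 ca 03 7f.
Inner input = (K'⊕ipad) ∥ m = fc fd ad 99 a0 69 15 ∥ 81 7b 95 2c.
Inner hash: sum = 252+253+173+153+160+105+21+129+123+149+44 = 1562 → 06 1a.
Outer input = (K'⊕opad) ∥ inner = 96 97 c7 f3 ca 03 7f ∥ 06 1a.
Outer hash (tag): sum = 150+151+199+243+202+3+127+6+26 = 1107 → 04 53.

0453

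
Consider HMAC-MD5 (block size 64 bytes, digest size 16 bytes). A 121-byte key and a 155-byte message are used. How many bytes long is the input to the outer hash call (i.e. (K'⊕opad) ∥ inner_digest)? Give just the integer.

80

Key is 121 > 64 bytes, so it is hashed to 16 bytes then zero-padded to 64: |K'| = 64.
Outer input = (K'⊕opad) ∥ H(inner) → 64 + 16 = 80 bytes.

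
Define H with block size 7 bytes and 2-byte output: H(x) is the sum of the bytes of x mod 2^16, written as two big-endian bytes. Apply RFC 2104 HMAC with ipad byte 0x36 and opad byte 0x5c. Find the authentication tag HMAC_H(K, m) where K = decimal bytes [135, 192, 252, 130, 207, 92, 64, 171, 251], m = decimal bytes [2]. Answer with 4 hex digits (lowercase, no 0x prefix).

02d4

Key decimal bytes [135, 192, 252, 130, 207, 92, 64, 171, 251] = 87 c0 fc 82 cf 5c 40 ab fb is 9 bytes > B = 7, so hash it first: H(key) = 05 d6, then zero-pad to 7 bytes: K' = 05 d6 00 00 00 00 00.
K' ⊕ ipad = 33 e0 36 36 36 36 36.  K' ⊕ opad = 59 8a 5c 5c 5c 5c 5c.
Inner input = (K'⊕ipad) ∥ m = 33 e0 36 36 36 36 36 ∥ 02.
Inner hash: sum = 51+224+54+54+54+54+54+2 = 547 → 02 23.
Outer input = (K'⊕opad) ∥ inner = 59 8a 5c 5c 5c 5c 5c ∥ 02 23.
Outer hash (tag): sum = 89+138+92+92+92+92+92+2+35 = 724 → 02 d4.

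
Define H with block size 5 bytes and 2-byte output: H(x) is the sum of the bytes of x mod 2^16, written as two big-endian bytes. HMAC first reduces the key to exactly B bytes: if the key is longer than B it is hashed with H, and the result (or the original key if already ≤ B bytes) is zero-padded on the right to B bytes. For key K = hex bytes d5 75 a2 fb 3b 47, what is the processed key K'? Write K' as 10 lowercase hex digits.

|K| = 6 > B = 5, so first hash the key.
H(K): sum = 213+117+162+251+59+71 = 873 → 03 69.
Zero-pad H(K) = 03 69 to 5 bytes: K' = 03 69 00 00 00.

0369000000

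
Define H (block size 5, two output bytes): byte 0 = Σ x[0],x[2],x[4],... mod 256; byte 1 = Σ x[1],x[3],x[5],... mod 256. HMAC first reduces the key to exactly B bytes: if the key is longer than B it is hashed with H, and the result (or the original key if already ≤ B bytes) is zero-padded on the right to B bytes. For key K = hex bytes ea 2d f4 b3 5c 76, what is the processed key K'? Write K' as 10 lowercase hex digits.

3a56000000

|K| = 6 > B = 5, so first hash the key.
H(K): even-index sum = 570 mod 256 = 58; odd-index sum = 342 mod 256 = 86 → 3a 56.
Zero-pad H(K) = 3a 56 to 5 bytes: K' = 3a 56 00 00 00.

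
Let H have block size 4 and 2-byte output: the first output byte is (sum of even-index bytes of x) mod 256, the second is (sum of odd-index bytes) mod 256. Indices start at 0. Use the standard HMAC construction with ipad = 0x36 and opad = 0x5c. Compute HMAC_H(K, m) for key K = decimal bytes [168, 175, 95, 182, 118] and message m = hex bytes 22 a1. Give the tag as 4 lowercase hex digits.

20bf

Key decimal bytes [168, 175, 95, 182, 118] = a8 af 5f b6 76 is 5 bytes > B = 4, so hash it first: H(key) = 7d 65, then zero-pad to 4 bytes: K' = 7d 65 00 00.
K' ⊕ ipad = 4b 53 36 36.  K' ⊕ opad = 21 39 5c 5c.
Inner input = (K'⊕ipad) ∥ m = 4b 53 36 36 ∥ 22 a1.
Inner hash: even-index sum = 163 mod 256 = 163; odd-index sum = 298 mod 256 = 42 → a3 2a.
Outer input = (K'⊕opad) ∥ inner = 21 39 5c 5c ∥ a3 2a.
Outer hash (tag): even-index sum = 288 mod 256 = 32; odd-index sum = 191 mod 256 = 191 → 20 bf.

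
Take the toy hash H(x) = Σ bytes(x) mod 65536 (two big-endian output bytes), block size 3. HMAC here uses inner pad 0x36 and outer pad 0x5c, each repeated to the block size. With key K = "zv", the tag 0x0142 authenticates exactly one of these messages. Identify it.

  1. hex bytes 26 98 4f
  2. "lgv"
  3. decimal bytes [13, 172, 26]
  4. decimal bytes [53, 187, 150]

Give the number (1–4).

Key "zv" = 7a 76 is 2 bytes ≤ B = 3; zero-pad to 3 bytes: K' = 7a 76 00.
K' ⊕ ipad = 4c 40 36; K' ⊕ opad = 26 2a 5c.
m1: inner = H(4c 40 36 26 98 4f) = 01 cf; tag = H(26 2a 5c 01 cf) = 017c
m2: inner = H(4c 40 36 6c 67 76) = 02 0b; tag = H(26 2a 5c 02 0b) = 00b9
m3: inner = H(4c 40 36 0d ac 1a) = 01 95; tag = H(26 2a 5c 01 95) = 0142 ← matches
m4: inner = H(4c 40 36 35 bb 96) = 02 48; tag = H(26 2a 5c 02 48) = 00f6

3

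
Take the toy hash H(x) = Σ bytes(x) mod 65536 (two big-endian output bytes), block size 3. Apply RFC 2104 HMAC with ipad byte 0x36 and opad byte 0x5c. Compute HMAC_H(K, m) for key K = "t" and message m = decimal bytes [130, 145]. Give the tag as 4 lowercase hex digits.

01a2

Key "t" = 74 is 1 byte ≤ B = 3; zero-pad to 3 bytes: K' = 74 00 00.
K' ⊕ ipad = 42 36 36.  K' ⊕ opad = 28 5c 5c.
Inner input = (K'⊕ipad) ∥ m = 42 36 36 ∥ 82 91.
Inner hash: sum = 66+54+54+130+145 = 449 → 01 c1.
Outer input = (K'⊕opad) ∥ inner = 28 5c 5c ∥ 01 c1.
Outer hash (tag): sum = 40+92+92+1+193 = 418 → 01 a2.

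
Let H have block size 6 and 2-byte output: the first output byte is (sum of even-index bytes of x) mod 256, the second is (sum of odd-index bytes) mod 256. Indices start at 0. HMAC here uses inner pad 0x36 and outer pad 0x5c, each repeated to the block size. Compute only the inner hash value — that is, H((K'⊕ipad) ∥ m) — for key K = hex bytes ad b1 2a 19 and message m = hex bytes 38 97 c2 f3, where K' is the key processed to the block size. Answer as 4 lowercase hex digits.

Key hex bytes ad b1 2a 19 is 4 bytes ≤ B = 6; zero-pad to 6 bytes: K' = ad b1 2a 19 00 00.
K' ⊕ ipad = 9b 87 1c 2f 36 36.
Inner input = 9b 87 1c 2f 36 36 ∥ 38 97 c2 f3.
Inner hash: even-index sum = 487 mod 256 = 231; odd-index sum = 630 mod 256 = 118 → e7 76.

e776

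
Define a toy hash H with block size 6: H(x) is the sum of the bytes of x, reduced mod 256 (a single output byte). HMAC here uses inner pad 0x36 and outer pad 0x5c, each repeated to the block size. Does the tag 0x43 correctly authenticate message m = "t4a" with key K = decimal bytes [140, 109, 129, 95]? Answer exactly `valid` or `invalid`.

valid

Key decimal bytes [140, 109, 129, 95] = 8c 6d 81 5f is 4 bytes ≤ B = 6; zero-pad to 6 bytes: K' = 8c 6d 81 5f 00 00.
K' ⊕ ipad = ba 5b b7 69 36 36; K' ⊕ opad = d0 31 dd 03 5c 5c.
Inner hash: sum = 186+91+183+105+54+54+116+52+97 = 938; mod 256 = 170 → aa.
Outer hash (recomputed tag): sum = 208+49+221+3+92+92+170 = 835; mod 256 = 67 → 43.
Recomputed tag = 43; claimed = 43 → match.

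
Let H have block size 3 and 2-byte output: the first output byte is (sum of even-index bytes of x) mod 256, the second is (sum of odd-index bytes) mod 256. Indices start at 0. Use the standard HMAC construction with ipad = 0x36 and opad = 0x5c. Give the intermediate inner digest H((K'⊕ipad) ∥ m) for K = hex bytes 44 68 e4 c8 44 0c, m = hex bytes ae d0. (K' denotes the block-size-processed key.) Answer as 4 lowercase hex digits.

Key hex bytes 44 68 e4 c8 44 0c is 6 bytes > B = 3, so hash it first: H(key) = 6c 3c, then zero-pad to 3 bytes: K' = 6c 3c 00.
K' ⊕ ipad = 5a 0a 36.
Inner input = 5a 0a 36 ∥ ae d0.
Inner hash: even-index sum = 352 mod 256 = 96; odd-index sum = 184 mod 256 = 184 → 60 b8.

60b8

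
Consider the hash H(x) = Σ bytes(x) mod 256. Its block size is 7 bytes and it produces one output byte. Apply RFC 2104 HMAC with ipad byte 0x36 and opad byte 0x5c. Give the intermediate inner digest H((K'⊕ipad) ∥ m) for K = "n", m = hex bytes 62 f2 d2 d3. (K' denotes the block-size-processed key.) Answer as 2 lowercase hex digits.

Key "n" = 6e is 1 byte ≤ B = 7; zero-pad to 7 bytes: K' = 6e 00 00 00 00 00 00.
K' ⊕ ipad = 58 36 36 36 36 36 36.
Inner input = 58 36 36 36 36 36 36 ∥ 62 f2 d2 d3.
Inner hash: sum = 88+54+54+54+54+54+54+98+242+210+211 = 1173; mod 256 = 149 → 95.

95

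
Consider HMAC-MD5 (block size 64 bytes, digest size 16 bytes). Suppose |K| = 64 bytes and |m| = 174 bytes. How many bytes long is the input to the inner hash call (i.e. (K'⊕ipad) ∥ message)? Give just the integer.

Key is 64 ≤ 64 bytes, zero-padded: |K'| = 64.
Inner input = (K'⊕ipad) ∥ m → 64 + 174 = 238 bytes.

238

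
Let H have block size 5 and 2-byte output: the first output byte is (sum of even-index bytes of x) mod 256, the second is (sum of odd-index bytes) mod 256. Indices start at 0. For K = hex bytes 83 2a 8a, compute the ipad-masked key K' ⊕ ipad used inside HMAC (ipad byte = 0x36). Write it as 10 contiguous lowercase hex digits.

Key hex bytes 83 2a 8a is 3 bytes ≤ B = 5; zero-pad to 5 bytes: K' = 83 2a 8a 00 00.
XOR each byte with 0x36: 83⊕36=b5, 2a⊕36=1c, 8a⊕36=bc, 00⊕36=36, 00⊕36=36.

b51cbc3636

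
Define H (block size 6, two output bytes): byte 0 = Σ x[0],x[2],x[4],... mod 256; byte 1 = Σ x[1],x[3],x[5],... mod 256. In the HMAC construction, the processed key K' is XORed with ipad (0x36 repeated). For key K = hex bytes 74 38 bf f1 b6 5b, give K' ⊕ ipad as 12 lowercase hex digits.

Key hex bytes 74 38 bf f1 b6 5b is exactly B = 6 bytes: K' = 74 38 bf f1 b6 5b.
XOR each byte with 0x36: 74⊕36=42, 38⊕36=0e, bf⊕36=89, f1⊕36=c7, b6⊕36=80, 5b⊕36=6d.

420e89c7806d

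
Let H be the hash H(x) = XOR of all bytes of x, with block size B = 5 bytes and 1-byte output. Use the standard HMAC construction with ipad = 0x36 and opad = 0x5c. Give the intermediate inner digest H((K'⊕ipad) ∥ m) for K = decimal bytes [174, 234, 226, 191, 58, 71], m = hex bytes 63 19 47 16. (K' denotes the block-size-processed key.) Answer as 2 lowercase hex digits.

79

Key decimal bytes [174, 234, 226, 191, 58, 71] = ae ea e2 bf 3a 47 is 6 bytes > B = 5, so hash it first: H(key) = 64, then zero-pad to 5 bytes: K' = 64 00 00 00 00.
K' ⊕ ipad = 52 36 36 36 36.
Inner input = 52 36 36 36 36 ∥ 63 19 47 16.
Inner hash: XOR 52⊕36⊕36⊕36⊕36⊕63⊕19⊕47⊕16 = 79.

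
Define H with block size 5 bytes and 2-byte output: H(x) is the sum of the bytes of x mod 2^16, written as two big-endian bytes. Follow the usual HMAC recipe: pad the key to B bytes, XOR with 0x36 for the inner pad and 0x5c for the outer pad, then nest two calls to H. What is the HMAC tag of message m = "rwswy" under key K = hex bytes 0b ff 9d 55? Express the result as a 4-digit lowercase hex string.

02ba

Key hex bytes 0b ff 9d 55 is 4 bytes ≤ B = 5; zero-pad to 5 bytes: K' = 0b ff 9d 55 00.
K' ⊕ ipad = 3d c9 ab 63 36.  K' ⊕ opad = 57 a3 c1 09 5c.
Inner input = (K'⊕ipad) ∥ m = 3d c9 ab 63 36 ∥ 72 77 73 77 79.
Inner hash: sum = 61+201+171+99+54+114+119+115+119+121 = 1174 → 04 96.
Outer input = (K'⊕opad) ∥ inner = 57 a3 c1 09 5c ∥ 04 96.
Outer hash (tag): sum = 87+163+193+9+92+4+150 = 698 → 02 ba.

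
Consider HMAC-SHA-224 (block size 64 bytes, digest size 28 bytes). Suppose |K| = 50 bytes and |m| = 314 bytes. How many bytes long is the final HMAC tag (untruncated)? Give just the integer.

28

The tag is one SHA-224 digest: 28 bytes.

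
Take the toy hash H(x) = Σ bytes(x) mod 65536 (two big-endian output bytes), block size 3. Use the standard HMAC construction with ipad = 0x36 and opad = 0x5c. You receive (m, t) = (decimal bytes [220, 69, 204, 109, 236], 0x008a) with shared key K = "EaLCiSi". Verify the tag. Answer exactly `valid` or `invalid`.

Key "EaLCiSi" = 45 61 4c 43 69 53 69 is 7 bytes > B = 3, so hash it first: H(key) = 02 5a, then zero-pad to 3 bytes: K' = 02 5a 00.
K' ⊕ ipad = 34 6c 36; K' ⊕ opad = 5e 06 5c.
Inner hash: sum = 52+108+54+220+69+204+109+236 = 1052 → 04 1c.
Outer hash (recomputed tag): sum = 94+6+92+4+28 = 224 → 00 e0.
Recomputed tag = 00e0; claimed = 008a → mismatch.

invalid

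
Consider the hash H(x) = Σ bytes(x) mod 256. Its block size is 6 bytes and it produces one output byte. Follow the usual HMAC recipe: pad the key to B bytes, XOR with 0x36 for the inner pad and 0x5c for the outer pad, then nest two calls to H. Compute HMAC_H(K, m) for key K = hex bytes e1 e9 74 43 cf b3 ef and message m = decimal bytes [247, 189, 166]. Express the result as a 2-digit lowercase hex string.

a6

Key hex bytes e1 e9 74 43 cf b3 ef is 7 bytes > B = 6, so hash it first: H(key) = f2, then zero-pad to 6 bytes: K' = f2 00 00 00 00 00.
K' ⊕ ipad = c4 36 36 36 36 36.  K' ⊕ opad = ae 5c 5c 5c 5c 5c.
Inner input = (K'⊕ipad) ∥ m = c4 36 36 36 36 36 ∥ f7 bd a6.
Inner hash: sum = 196+54+54+54+54+54+247+189+166 = 1068; mod 256 = 44 → 2c.
Outer input = (K'⊕opad) ∥ inner = ae 5c 5c 5c 5c 5c ∥ 2c.
Outer hash (tag): sum = 174+92+92+92+92+92+44 = 678; mod 256 = 166 → a6.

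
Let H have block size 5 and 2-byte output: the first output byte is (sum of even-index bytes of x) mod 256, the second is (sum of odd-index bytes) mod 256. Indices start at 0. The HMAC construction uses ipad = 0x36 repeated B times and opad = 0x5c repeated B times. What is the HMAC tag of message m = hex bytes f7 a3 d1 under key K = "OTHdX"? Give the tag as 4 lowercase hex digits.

Key "OTHdX" = 4f 54 48 64 58 is exactly B = 5 bytes: K' = 4f 54 48 64 58.
K' ⊕ ipad = 79 62 7e 52 6e.  K' ⊕ opad = 13 08 14 38 04.
Inner input = (K'⊕ipad) ∥ m = 79 62 7e 52 6e ∥ f7 a3 d1.
Inner hash: even-index sum = 520 mod 256 = 8; odd-index sum = 636 mod 256 = 124 → 08 7c.
Outer input = (K'⊕opad) ∥ inner = 13 08 14 38 04 ∥ 08 7c.
Outer hash (tag): even-index sum = 167 mod 256 = 167; odd-index sum = 72 mod 256 = 72 → a7 48.

a748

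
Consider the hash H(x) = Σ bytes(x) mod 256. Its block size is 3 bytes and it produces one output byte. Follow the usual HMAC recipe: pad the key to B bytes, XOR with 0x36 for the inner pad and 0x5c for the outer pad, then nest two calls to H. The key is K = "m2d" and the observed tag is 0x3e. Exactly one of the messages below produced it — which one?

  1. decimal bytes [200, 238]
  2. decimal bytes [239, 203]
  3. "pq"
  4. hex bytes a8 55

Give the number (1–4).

Key "m2d" = 6d 32 64 is exactly B = 3 bytes: K' = 6d 32 64.
K' ⊕ ipad = 5b 04 52; K' ⊕ opad = 31 6e 38.
m1: inner = H(5b 04 52 c8 ee) = 67; tag = H(31 6e 38 67) = 3e ← matches
m2: inner = H(5b 04 52 ef cb) = 6b; tag = H(31 6e 38 6b) = 42
m3: inner = H(5b 04 52 70 71) = 92; tag = H(31 6e 38 92) = 69
m4: inner = H(5b 04 52 a8 55) = ae; tag = H(31 6e 38 ae) = 85

1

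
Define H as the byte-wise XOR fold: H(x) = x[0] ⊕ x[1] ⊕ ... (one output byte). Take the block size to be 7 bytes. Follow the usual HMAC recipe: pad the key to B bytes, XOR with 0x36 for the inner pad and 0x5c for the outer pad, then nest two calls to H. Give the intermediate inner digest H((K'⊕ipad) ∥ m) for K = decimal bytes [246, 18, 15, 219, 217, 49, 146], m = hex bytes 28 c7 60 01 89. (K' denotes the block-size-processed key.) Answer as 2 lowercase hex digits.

Key decimal bytes [246, 18, 15, 219, 217, 49, 146] = f6 12 0f db d9 31 92 is exactly B = 7 bytes: K' = f6 12 0f db d9 31 92.
K' ⊕ ipad = c0 24 39 ed ef 07 a4.
Inner input = c0 24 39 ed ef 07 a4 ∥ 28 c7 60 01 89.
Inner hash: XOR c0⊕24⊕39⊕ed⊕ef⊕07⊕a4⊕28⊕c7⊕60⊕01⊕89 = 7b.

7b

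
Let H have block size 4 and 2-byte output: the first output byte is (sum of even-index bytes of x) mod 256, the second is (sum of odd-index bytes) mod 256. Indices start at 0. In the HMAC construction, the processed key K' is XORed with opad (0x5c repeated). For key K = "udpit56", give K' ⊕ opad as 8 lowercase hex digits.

Key "udpit56" = 75 64 70 69 74 35 36 is 7 bytes > B = 4, so hash it first: H(key) = 8f 02, then zero-pad to 4 bytes: K' = 8f 02 00 00.
XOR each byte with 0x5c: 8f⊕5c=d3, 02⊕5c=5e, 00⊕5c=5c, 00⊕5c=5c.

d35e5c5c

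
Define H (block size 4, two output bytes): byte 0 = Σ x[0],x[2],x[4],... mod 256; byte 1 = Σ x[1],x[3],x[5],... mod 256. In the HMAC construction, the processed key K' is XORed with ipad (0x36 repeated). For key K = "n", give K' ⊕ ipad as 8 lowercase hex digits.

58363636

Key "n" = 6e is 1 byte ≤ B = 4; zero-pad to 4 bytes: K' = 6e 00 00 00.
XOR each byte with 0x36: 6e⊕36=58, 00⊕36=36, 00⊕36=36, 00⊕36=36.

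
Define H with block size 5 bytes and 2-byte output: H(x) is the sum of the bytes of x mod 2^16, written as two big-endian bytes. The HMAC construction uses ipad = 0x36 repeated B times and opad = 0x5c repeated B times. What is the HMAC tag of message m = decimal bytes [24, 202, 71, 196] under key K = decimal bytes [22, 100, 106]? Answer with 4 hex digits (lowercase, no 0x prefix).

Key decimal bytes [22, 100, 106] = 16 64 6a is 3 bytes ≤ B = 5; zero-pad to 5 bytes: K' = 16 64 6a 00 00.
K' ⊕ ipad = 20 52 5c 36 36.  K' ⊕ opad = 4a 38 36 5c 5c.
Inner input = (K'⊕ipad) ∥ m = 20 52 5c 36 36 ∥ 18 ca 47 c4.
Inner hash: sum = 32+82+92+54+54+24+202+71+196 = 807 → 03 27.
Outer input = (K'⊕opad) ∥ inner = 4a 38 36 5c 5c ∥ 03 27.
Outer hash (tag): sum = 74+56+54+92+92+3+39 = 410 → 01 9a.

019a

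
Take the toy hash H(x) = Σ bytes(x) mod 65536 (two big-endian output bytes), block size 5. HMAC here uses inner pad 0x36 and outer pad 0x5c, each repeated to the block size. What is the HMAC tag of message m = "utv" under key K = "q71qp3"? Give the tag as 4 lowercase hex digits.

Key "q71qp3" = 71 37 31 71 70 33 is 6 bytes > B = 5, so hash it first: H(key) = 01 ed, then zero-pad to 5 bytes: K' = 01 ed 00 00 00.
K' ⊕ ipad = 37 db 36 36 36.  K' ⊕ opad = 5d b1 5c 5c 5c.
Inner input = (K'⊕ipad) ∥ m = 37 db 36 36 36 ∥ 75 74 76.
Inner hash: sum = 55+219+54+54+54+117+116+118 = 787 → 03 13.
Outer input = (K'⊕opad) ∥ inner = 5d b1 5c 5c 5c ∥ 03 13.
Outer hash (tag): sum = 93+177+92+92+92+3+19 = 568 → 02 38.

0238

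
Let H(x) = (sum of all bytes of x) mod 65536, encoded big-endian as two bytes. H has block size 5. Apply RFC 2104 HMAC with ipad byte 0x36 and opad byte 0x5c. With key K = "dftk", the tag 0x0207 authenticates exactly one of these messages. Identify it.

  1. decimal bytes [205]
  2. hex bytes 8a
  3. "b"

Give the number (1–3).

Key "dftk" = 64 66 74 6b is 4 bytes ≤ B = 5; zero-pad to 5 bytes: K' = 64 66 74 6b 00.
K' ⊕ ipad = 52 50 42 5d 36; K' ⊕ opad = 38 3a 28 37 5c.
m1: inner = H(52 50 42 5d 36 cd) = 02 44; tag = H(38 3a 28 37 5c 02 44) = 0173
m2: inner = H(52 50 42 5d 36 8a) = 02 01; tag = H(38 3a 28 37 5c 02 01) = 0130
m3: inner = H(52 50 42 5d 36 62) = 01 d9; tag = H(38 3a 28 37 5c 01 d9) = 0207 ← matches

3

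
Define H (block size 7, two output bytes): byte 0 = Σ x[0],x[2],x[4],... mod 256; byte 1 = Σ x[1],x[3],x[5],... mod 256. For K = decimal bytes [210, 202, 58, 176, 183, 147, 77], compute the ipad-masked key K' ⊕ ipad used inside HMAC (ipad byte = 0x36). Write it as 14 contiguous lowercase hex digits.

e4fc0c8681a57b

Key decimal bytes [210, 202, 58, 176, 183, 147, 77] = d2 ca 3a b0 b7 93 4d is exactly B = 7 bytes: K' = d2 ca 3a b0 b7 93 4d.
XOR each byte with 0x36: d2⊕36=e4, ca⊕36=fc, 3a⊕36=0c, b0⊕36=86, b7⊕36=81, 93⊕36=a5, 4d⊕36=7b.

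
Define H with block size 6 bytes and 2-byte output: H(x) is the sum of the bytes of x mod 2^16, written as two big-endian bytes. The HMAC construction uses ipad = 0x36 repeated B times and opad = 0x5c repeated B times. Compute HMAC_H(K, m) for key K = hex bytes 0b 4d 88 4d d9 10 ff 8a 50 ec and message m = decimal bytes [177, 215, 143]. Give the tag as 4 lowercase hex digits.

Key hex bytes 0b 4d 88 4d d9 10 ff 8a 50 ec is 10 bytes > B = 6, so hash it first: H(key) = 04 db, then zero-pad to 6 bytes: K' = 04 db 00 00 00 00.
K' ⊕ ipad = 32 ed 36 36 36 36.  K' ⊕ opad = 58 87 5c 5c 5c 5c.
Inner input = (K'⊕ipad) ∥ m = 32 ed 36 36 36 36 ∥ b1 d7 8f.
Inner hash: sum = 50+237+54+54+54+54+177+215+143 = 1038 → 04 0e.
Outer input = (K'⊕opad) ∥ inner = 58 87 5c 5c 5c 5c ∥ 04 0e.
Outer hash (tag): sum = 88+135+92+92+92+92+4+14 = 609 → 02 61.

0261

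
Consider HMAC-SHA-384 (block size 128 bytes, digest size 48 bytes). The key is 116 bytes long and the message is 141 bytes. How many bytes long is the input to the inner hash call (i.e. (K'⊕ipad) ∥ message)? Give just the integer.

Key is 116 ≤ 128 bytes, zero-padded: |K'| = 128.
Inner input = (K'⊕ipad) ∥ m → 128 + 141 = 269 bytes.

269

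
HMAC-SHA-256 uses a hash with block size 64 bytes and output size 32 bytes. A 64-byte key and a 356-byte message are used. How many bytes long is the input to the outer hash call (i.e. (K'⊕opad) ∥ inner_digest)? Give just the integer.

Key is 64 ≤ 64 bytes, zero-padded: |K'| = 64.
Outer input = (K'⊕opad) ∥ H(inner) → 64 + 32 = 96 bytes.

96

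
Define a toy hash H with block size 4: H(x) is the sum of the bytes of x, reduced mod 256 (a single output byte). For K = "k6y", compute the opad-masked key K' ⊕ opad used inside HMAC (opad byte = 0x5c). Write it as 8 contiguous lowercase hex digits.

376a255c

Key "k6y" = 6b 36 79 is 3 bytes ≤ B = 4; zero-pad to 4 bytes: K' = 6b 36 79 00.
XOR each byte with 0x5c: 6b⊕5c=37, 36⊕5c=6a, 79⊕5c=25, 00⊕5c=5c.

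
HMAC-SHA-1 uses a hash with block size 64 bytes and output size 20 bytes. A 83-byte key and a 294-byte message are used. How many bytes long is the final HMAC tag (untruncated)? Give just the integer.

The tag is one SHA-1 digest: 20 bytes.

20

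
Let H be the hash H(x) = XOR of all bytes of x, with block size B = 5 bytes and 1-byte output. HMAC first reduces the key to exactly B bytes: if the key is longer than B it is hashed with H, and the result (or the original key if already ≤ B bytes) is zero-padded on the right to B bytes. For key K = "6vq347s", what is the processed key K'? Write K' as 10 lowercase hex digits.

7200000000

|K| = 7 > B = 5, so first hash the key.
H(K): XOR 36⊕76⊕71⊕33⊕34⊕37⊕73 = 72.
Zero-pad H(K) = 72 to 5 bytes: K' = 72 00 00 00 00.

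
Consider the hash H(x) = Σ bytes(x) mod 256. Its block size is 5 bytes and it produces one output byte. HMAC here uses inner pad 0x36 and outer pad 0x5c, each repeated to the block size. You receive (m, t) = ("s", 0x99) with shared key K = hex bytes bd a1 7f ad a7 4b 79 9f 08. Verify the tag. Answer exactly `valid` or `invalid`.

Key hex bytes bd a1 7f ad a7 4b 79 9f 08 is 9 bytes > B = 5, so hash it first: H(key) = 9c, then zero-pad to 5 bytes: K' = 9c 00 00 00 00.
K' ⊕ ipad = aa 36 36 36 36; K' ⊕ opad = c0 5c 5c 5c 5c.
Inner hash: sum = 170+54+54+54+54+115 = 501; mod 256 = 245 → f5.
Outer hash (recomputed tag): sum = 192+92+92+92+92+245 = 805; mod 256 = 37 → 25.
Recomputed tag = 25; claimed = 99 → mismatch.

invalid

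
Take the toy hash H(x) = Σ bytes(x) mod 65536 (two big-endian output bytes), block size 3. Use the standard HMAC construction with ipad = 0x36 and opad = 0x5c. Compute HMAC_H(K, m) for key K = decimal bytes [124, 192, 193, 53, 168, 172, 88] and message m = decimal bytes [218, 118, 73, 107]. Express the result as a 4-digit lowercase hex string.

0197

Key decimal bytes [124, 192, 193, 53, 168, 172, 88] = 7c c0 c1 35 a8 ac 58 is 7 bytes > B = 3, so hash it first: H(key) = 03 de, then zero-pad to 3 bytes: K' = 03 de 00.
K' ⊕ ipad = 35 e8 36.  K' ⊕ opad = 5f 82 5c.
Inner input = (K'⊕ipad) ∥ m = 35 e8 36 ∥ da 76 49 6b.
Inner hash: sum = 53+232+54+218+118+73+107 = 855 → 03 57.
Outer input = (K'⊕opad) ∥ inner = 5f 82 5c ∥ 03 57.
Outer hash (tag): sum = 95+130+92+3+87 = 407 → 01 97.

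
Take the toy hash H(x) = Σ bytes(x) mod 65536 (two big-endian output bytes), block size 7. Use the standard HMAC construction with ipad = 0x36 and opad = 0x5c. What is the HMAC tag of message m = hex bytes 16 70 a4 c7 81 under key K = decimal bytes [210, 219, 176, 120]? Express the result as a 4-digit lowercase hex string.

03f7

Key decimal bytes [210, 219, 176, 120] = d2 db b0 78 is 4 bytes ≤ B = 7; zero-pad to 7 bytes: K' = d2 db b0 78 00 00 00.
K' ⊕ ipad = e4 ed 86 4e 36 36 36.  K' ⊕ opad = 8e 87 ec 24 5c 5c 5c.
Inner input = (K'⊕ipad) ∥ m = e4 ed 86 4e 36 36 36 ∥ 16 70 a4 c7 81.
Inner hash: sum = 228+237+134+78+54+54+54+22+112+164+199+129 = 1465 → 05 b9.
Outer input = (K'⊕opad) ∥ inner = 8e 87 ec 24 5c 5c 5c ∥ 05 b9.
Outer hash (tag): sum = 142+135+236+36+92+92+92+5+185 = 1015 → 03 f7.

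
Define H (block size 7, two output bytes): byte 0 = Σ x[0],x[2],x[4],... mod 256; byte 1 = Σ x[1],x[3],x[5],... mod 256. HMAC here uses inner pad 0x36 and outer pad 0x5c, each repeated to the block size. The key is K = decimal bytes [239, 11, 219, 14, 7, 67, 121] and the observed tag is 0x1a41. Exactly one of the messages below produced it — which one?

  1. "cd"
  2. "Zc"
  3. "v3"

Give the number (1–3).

Key decimal bytes [239, 11, 219, 14, 7, 67, 121] = ef 0b db 0e 07 43 79 is exactly B = 7 bytes: K' = ef 0b db 0e 07 43 79.
K' ⊕ ipad = d9 3d ed 38 31 75 4f; K' ⊕ opad = b3 57 87 52 5b 1f 25.
m1: inner = H(d9 3d ed 38 31 75 4f 63 64) = aa 4d; tag = H(b3 57 87 52 5b 1f 25 aa 4d) = 0772
m2: inner = H(d9 3d ed 38 31 75 4f 5a 63) = a9 44; tag = H(b3 57 87 52 5b 1f 25 a9 44) = fe71
m3: inner = H(d9 3d ed 38 31 75 4f 76 33) = 79 60; tag = H(b3 57 87 52 5b 1f 25 79 60) = 1a41 ← matches

3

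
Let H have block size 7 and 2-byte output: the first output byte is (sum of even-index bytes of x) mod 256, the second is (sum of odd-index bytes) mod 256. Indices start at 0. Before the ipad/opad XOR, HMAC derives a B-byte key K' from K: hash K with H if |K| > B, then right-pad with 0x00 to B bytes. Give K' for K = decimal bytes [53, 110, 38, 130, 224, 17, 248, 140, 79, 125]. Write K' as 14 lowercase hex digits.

|K| = 10 > B = 7, so first hash the key.
H(K): even-index sum = 642 mod 256 = 130; odd-index sum = 522 mod 256 = 10 → 82 0a.
Zero-pad H(K) = 82 0a to 7 bytes: K' = 82 0a 00 00 00 00 00.

820a0000000000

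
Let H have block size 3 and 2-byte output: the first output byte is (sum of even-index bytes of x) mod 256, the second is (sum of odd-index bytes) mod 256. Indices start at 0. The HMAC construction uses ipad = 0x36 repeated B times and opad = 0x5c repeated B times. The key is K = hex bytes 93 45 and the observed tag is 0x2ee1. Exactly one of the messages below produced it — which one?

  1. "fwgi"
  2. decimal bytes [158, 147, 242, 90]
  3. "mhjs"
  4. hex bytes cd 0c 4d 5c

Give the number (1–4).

Key hex bytes 93 45 is 2 bytes ≤ B = 3; zero-pad to 3 bytes: K' = 93 45 00.
K' ⊕ ipad = a5 73 36; K' ⊕ opad = cf 19 5c.
m1: inner = H(a5 73 36 66 77 67 69) = bb 40; tag = H(cf 19 5c bb 40) = 6bd4
m2: inner = H(a5 73 36 9e 93 f2 5a) = c8 03; tag = H(cf 19 5c c8 03) = 2ee1 ← matches
m3: inner = H(a5 73 36 6d 68 6a 73) = b6 4a; tag = H(cf 19 5c b6 4a) = 75cf
m4: inner = H(a5 73 36 cd 0c 4d 5c) = 43 8d; tag = H(cf 19 5c 43 8d) = b85c

2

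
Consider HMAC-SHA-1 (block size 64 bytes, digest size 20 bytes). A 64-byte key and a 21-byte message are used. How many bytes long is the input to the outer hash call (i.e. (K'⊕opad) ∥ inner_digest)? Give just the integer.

Key is 64 ≤ 64 bytes, zero-padded: |K'| = 64.
Outer input = (K'⊕opad) ∥ H(inner) → 64 + 20 = 84 bytes.

84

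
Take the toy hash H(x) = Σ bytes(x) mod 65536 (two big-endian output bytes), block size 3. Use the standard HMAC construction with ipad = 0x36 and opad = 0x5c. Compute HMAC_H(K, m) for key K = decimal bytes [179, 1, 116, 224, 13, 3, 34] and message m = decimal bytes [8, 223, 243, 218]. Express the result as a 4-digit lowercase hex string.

Key decimal bytes [179, 1, 116, 224, 13, 3, 34] = b3 01 74 e0 0d 03 22 is 7 bytes > B = 3, so hash it first: H(key) = 02 3a, then zero-pad to 3 bytes: K' = 02 3a 00.
K' ⊕ ipad = 34 0c 36.  K' ⊕ opad = 5e 66 5c.
Inner input = (K'⊕ipad) ∥ m = 34 0c 36 ∥ 08 df f3 da.
Inner hash: sum = 52+12+54+8+223+243+218 = 810 → 03 2a.
Outer input = (K'⊕opad) ∥ inner = 5e 66 5c ∥ 03 2a.
Outer hash (tag): sum = 94+102+92+3+42 = 333 → 01 4d.

014d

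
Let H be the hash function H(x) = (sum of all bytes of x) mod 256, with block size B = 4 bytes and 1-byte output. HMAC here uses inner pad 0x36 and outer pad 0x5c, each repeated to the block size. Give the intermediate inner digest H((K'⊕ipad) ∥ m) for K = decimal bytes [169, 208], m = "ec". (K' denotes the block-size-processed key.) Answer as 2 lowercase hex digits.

Key decimal bytes [169, 208] = a9 d0 is 2 bytes ≤ B = 4; zero-pad to 4 bytes: K' = a9 d0 00 00.
K' ⊕ ipad = 9f e6 36 36.
Inner input = 9f e6 36 36 ∥ 65 63.
Inner hash: sum = 159+230+54+54+101+99 = 697; mod 256 = 185 → b9.

b9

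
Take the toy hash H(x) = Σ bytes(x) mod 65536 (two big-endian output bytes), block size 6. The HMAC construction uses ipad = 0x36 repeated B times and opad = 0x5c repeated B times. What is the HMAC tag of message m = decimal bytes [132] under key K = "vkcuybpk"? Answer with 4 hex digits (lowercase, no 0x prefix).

Key "vkcuybpk" = 76 6b 63 75 79 62 70 6b is 8 bytes > B = 6, so hash it first: H(key) = 03 6f, then zero-pad to 6 bytes: K' = 03 6f 00 00 00 00.
K' ⊕ ipad = 35 59 36 36 36 36.  K' ⊕ opad = 5f 33 5c 5c 5c 5c.
Inner input = (K'⊕ipad) ∥ m = 35 59 36 36 36 36 ∥ 84.
Inner hash: sum = 53+89+54+54+54+54+132 = 490 → 01 ea.
Outer input = (K'⊕opad) ∥ inner = 5f 33 5c 5c 5c 5c ∥ 01 ea.
Outer hash (tag): sum = 95+51+92+92+92+92+1+234 = 749 → 02 ed.

02ed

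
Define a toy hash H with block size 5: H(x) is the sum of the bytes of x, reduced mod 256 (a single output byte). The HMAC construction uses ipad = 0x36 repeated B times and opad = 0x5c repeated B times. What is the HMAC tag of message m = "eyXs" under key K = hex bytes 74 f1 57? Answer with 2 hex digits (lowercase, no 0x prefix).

Key hex bytes 74 f1 57 is 3 bytes ≤ B = 5; zero-pad to 5 bytes: K' = 74 f1 57 00 00.
K' ⊕ ipad = 42 c7 61 36 36.  K' ⊕ opad = 28 ad 0b 5c 5c.
Inner input = (K'⊕ipad) ∥ m = 42 c7 61 36 36 ∥ 65 79 58 73.
Inner hash: sum = 66+199+97+54+54+101+121+88+115 = 895; mod 256 = 127 → 7f.
Outer input = (K'⊕opad) ∥ inner = 28 ad 0b 5c 5c ∥ 7f.
Outer hash (tag): sum = 40+173+11+92+92+127 = 535; mod 256 = 23 → 17.

17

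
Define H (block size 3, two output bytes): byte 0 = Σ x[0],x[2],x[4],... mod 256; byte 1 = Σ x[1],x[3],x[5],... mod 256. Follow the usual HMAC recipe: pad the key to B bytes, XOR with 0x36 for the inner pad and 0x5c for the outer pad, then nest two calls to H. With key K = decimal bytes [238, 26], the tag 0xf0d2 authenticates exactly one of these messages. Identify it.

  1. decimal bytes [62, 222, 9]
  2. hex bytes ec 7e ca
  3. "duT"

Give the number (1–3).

2

Key decimal bytes [238, 26] = ee 1a is 2 bytes ≤ B = 3; zero-pad to 3 bytes: K' = ee 1a 00.
K' ⊕ ipad = d8 2c 36; K' ⊕ opad = b2 46 5c.
m1: inner = H(d8 2c 36 3e de 09) = ec 73; tag = H(b2 46 5c ec 73) = 8132
m2: inner = H(d8 2c 36 ec 7e ca) = 8c e2; tag = H(b2 46 5c 8c e2) = f0d2 ← matches
m3: inner = H(d8 2c 36 64 75 54) = 83 e4; tag = H(b2 46 5c 83 e4) = f2c9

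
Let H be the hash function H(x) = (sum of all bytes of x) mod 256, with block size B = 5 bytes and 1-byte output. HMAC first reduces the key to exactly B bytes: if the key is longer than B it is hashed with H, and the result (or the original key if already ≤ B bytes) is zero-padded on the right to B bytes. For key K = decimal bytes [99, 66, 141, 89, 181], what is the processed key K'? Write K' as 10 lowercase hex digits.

Key decimal bytes [99, 66, 141, 89, 181] = 63 42 8d 59 b5 is exactly B = 5 bytes: K' = 63 42 8d 59 b5.

63428d59b5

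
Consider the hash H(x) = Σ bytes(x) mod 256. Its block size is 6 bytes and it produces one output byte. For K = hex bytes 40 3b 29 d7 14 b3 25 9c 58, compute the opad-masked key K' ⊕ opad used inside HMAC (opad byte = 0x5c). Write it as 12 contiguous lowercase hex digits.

Key hex bytes 40 3b 29 d7 14 b3 25 9c 58 is 9 bytes > B = 6, so hash it first: H(key) = 5b, then zero-pad to 6 bytes: K' = 5b 00 00 00 00 00.
XOR each byte with 0x5c: 5b⊕5c=07, 00⊕5c=5c, 00⊕5c=5c, 00⊕5c=5c, 00⊕5c=5c, 00⊕5c=5c.

075c5c5c5c5c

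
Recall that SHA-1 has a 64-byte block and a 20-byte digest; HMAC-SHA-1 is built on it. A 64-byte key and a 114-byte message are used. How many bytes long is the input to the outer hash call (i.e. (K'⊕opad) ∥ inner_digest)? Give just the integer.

Key is 64 ≤ 64 bytes, zero-padded: |K'| = 64.
Outer input = (K'⊕opad) ∥ H(inner) → 64 + 20 = 84 bytes.

84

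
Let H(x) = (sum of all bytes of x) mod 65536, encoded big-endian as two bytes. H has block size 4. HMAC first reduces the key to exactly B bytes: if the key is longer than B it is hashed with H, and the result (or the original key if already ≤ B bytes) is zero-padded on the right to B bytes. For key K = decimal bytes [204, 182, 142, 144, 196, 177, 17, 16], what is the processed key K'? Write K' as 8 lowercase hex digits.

|K| = 8 > B = 4, so first hash the key.
H(K): sum = 204+182+142+144+196+177+17+16 = 1078 → 04 36.
Zero-pad H(K) = 04 36 to 4 bytes: K' = 04 36 00 00.

04360000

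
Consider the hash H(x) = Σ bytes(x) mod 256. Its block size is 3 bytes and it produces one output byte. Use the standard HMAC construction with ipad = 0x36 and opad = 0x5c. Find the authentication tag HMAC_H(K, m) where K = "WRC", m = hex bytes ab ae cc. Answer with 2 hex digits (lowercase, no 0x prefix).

97

Key "WRC" = 57 52 43 is exactly B = 3 bytes: K' = 57 52 43.
K' ⊕ ipad = 61 64 75.  K' ⊕ opad = 0b 0e 1f.
Inner input = (K'⊕ipad) ∥ m = 61 64 75 ∥ ab ae cc.
Inner hash: sum = 97+100+117+171+174+204 = 863; mod 256 = 95 → 5f.
Outer input = (K'⊕opad) ∥ inner = 0b 0e 1f ∥ 5f.
Outer hash (tag): sum = 11+14+31+95 = 151 → 97.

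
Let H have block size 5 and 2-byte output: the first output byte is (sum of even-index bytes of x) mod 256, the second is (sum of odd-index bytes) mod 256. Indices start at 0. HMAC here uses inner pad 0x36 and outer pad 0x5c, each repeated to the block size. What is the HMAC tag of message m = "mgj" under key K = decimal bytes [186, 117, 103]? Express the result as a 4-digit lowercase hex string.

cdff

Key decimal bytes [186, 117, 103] = ba 75 67 is 3 bytes ≤ B = 5; zero-pad to 5 bytes: K' = ba 75 67 00 00.
K' ⊕ ipad = 8c 43 51 36 36.  K' ⊕ opad = e6 29 3b 5c 5c.
Inner input = (K'⊕ipad) ∥ m = 8c 43 51 36 36 ∥ 6d 67 6a.
Inner hash: even-index sum = 378 mod 256 = 122; odd-index sum = 336 mod 256 = 80 → 7a 50.
Outer input = (K'⊕opad) ∥ inner = e6 29 3b 5c 5c ∥ 7a 50.
Outer hash (tag): even-index sum = 461 mod 256 = 205; odd-index sum = 255 mod 256 = 255 → cd ff.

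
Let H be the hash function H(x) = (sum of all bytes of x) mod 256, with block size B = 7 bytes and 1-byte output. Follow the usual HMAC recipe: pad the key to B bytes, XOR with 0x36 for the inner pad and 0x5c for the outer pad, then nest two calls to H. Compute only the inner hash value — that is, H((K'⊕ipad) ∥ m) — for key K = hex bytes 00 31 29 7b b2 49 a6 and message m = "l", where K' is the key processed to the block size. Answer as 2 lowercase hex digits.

a8

Key hex bytes 00 31 29 7b b2 49 a6 is exactly B = 7 bytes: K' = 00 31 29 7b b2 49 a6.
K' ⊕ ipad = 36 07 1f 4d 84 7f 90.
Inner input = 36 07 1f 4d 84 7f 90 ∥ 6c.
Inner hash: sum = 54+7+31+77+132+127+144+108 = 680; mod 256 = 168 → a8.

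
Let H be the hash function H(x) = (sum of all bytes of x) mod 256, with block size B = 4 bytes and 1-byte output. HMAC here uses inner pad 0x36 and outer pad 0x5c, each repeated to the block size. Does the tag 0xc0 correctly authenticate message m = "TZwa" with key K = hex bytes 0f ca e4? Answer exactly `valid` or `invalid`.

Key hex bytes 0f ca e4 is 3 bytes ≤ B = 4; zero-pad to 4 bytes: K' = 0f ca e4 00.
K' ⊕ ipad = 39 fc d2 36; K' ⊕ opad = 53 96 b8 5c.
Inner hash: sum = 57+252+210+54+84+90+119+97 = 963; mod 256 = 195 → c3.
Outer hash (recomputed tag): sum = 83+150+184+92+195 = 704; mod 256 = 192 → c0.
Recomputed tag = c0; claimed = c0 → match.

valid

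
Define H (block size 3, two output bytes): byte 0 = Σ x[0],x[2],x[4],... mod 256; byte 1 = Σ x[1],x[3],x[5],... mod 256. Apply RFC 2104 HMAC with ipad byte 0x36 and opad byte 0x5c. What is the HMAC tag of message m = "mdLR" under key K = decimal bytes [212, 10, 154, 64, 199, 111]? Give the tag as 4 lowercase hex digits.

Key decimal bytes [212, 10, 154, 64, 199, 111] = d4 0a 9a 40 c7 6f is 6 bytes > B = 3, so hash it first: H(key) = 35 b9, then zero-pad to 3 bytes: K' = 35 b9 00.
K' ⊕ ipad = 03 8f 36.  K' ⊕ opad = 69 e5 5c.
Inner input = (K'⊕ipad) ∥ m = 03 8f 36 ∥ 6d 64 4c 52.
Inner hash: even-index sum = 239 mod 256 = 239; odd-index sum = 328 mod 256 = 72 → ef 48.
Outer input = (K'⊕opad) ∥ inner = 69 e5 5c ∥ ef 48.
Outer hash (tag): even-index sum = 269 mod 256 = 13; odd-index sum = 468 mod 256 = 212 → 0d d4.

0dd4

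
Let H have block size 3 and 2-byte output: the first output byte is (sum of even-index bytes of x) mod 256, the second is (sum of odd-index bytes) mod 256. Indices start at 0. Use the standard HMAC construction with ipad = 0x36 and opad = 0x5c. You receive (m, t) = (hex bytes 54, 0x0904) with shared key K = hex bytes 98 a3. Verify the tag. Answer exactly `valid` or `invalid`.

Key hex bytes 98 a3 is 2 bytes ≤ B = 3; zero-pad to 3 bytes: K' = 98 a3 00.
K' ⊕ ipad = ae 95 36; K' ⊕ opad = c4 ff 5c.
Inner hash: even-index sum = 228 mod 256 = 228; odd-index sum = 233 mod 256 = 233 → e4 e9.
Outer hash (recomputed tag): even-index sum = 521 mod 256 = 9; odd-index sum = 483 mod 256 = 227 → 09 e3.
Recomputed tag = 09e3; claimed = 0904 → mismatch.

invalid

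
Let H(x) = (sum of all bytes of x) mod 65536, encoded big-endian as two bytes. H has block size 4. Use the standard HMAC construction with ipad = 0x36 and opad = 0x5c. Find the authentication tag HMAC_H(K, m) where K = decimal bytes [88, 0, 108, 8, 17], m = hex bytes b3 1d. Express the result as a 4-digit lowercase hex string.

01f4

Key decimal bytes [88, 0, 108, 8, 17] = 58 00 6c 08 11 is 5 bytes > B = 4, so hash it first: H(key) = 00 dd, then zero-pad to 4 bytes: K' = 00 dd 00 00.
K' ⊕ ipad = 36 eb 36 36.  K' ⊕ opad = 5c 81 5c 5c.
Inner input = (K'⊕ipad) ∥ m = 36 eb 36 36 ∥ b3 1d.
Inner hash: sum = 54+235+54+54+179+29 = 605 → 02 5d.
Outer input = (K'⊕opad) ∥ inner = 5c 81 5c 5c ∥ 02 5d.
Outer hash (tag): sum = 92+129+92+92+2+93 = 500 → 01 f4.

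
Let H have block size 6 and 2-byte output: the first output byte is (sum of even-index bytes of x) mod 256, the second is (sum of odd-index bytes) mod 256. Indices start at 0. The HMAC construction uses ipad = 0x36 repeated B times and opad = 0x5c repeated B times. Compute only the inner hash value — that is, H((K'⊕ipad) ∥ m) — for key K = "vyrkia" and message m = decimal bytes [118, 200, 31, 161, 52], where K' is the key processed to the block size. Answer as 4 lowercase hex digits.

ac6c

Key "vyrkia" = 76 79 72 6b 69 61 is exactly B = 6 bytes: K' = 76 79 72 6b 69 61.
K' ⊕ ipad = 40 4f 44 5d 5f 57.
Inner input = 40 4f 44 5d 5f 57 ∥ 76 c8 1f a1 34.
Inner hash: even-index sum = 428 mod 256 = 172; odd-index sum = 620 mod 256 = 108 → ac 6c.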